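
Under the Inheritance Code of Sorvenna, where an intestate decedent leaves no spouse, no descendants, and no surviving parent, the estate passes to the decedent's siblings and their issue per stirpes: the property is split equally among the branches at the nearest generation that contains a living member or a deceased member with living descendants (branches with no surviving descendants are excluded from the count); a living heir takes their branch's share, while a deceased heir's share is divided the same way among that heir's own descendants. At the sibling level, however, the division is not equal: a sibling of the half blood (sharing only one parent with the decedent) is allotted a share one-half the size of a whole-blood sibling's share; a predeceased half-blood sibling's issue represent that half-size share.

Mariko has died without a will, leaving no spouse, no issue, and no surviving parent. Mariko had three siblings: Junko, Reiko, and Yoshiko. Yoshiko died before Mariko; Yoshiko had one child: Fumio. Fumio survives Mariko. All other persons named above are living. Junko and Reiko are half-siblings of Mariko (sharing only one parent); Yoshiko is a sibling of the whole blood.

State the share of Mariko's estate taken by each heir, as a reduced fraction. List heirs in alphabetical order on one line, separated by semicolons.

No spouse, descendants, or parent survives, so the estate passes to Mariko's siblings per stirpes.
Half-blood siblings count for one-half the weight of whole-blood siblings at the initial division.
Dividing 1 in proportion to weights (total weight 2): Junko (weight 1/2) → 1/4; Reiko (weight 1/2) → 1/4; Yoshiko (weight 1) → 1/2.
Junko is living and takes 1/4.
Reiko is living and takes 1/4.
Yoshiko predeceased; the 1/2 allotted to Yoshiko's branch passes to Yoshiko's issue by representation.
Fumio is the sole taker at this level and receives the full 1/2.

Fumio 1/2; Junko 1/4; Reiko 1/4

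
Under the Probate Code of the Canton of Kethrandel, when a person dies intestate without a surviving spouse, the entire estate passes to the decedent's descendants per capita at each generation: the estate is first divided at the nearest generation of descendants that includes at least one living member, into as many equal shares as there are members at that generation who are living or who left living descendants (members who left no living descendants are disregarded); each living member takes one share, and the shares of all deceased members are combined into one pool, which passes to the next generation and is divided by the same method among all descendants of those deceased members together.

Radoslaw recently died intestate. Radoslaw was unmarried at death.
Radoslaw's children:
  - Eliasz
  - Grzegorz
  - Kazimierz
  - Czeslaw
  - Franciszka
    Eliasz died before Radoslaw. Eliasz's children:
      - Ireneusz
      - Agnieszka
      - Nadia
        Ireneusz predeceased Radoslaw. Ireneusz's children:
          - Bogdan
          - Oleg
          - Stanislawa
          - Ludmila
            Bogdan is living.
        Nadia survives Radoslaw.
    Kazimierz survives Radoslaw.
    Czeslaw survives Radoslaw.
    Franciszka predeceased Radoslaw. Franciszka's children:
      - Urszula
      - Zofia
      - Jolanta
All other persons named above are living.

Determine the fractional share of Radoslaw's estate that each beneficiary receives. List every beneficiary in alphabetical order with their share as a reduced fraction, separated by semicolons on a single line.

There is no surviving spouse, so the entire estate passes to Radoslaw's descendants per capita at each generation.
At generation 1 (Eliasz, Grzegorz, Kazimierz, Czeslaw, Franciszka) there are 5 shares of (1)/5 = 1/5 each.
Living: Grzegorz, Kazimierz, and Czeslaw — each takes 1/5.
Deceased: Eliasz and Franciszka. Their combined 2/5 is pooled and carried to generation 2.
At generation 2 (Ireneusz, Agnieszka, Nadia, Urszula, Zofia, Jolanta) there are 6 shares of (2/5)/6 = 1/15 each.
Living: Agnieszka, Nadia, Urszula, Zofia, and Jolanta — each takes 1/15.
Deceased: Ireneusz. That 1/15 share is carried to generation 3.
At generation 3 (Bogdan, Oleg, Stanislawa, Ludmila) there are 4 shares of (1/15)/4 = 1/60 each.
Living: Bogdan, Oleg, Stanislawa, and Ludmila — each takes 1/60.

Agnieszka 1/15; Bogdan 1/60; Czeslaw 1/5; Grzegorz 1/5; Jolanta 1/15; Kazimierz 1/5; Ludmila 1/60; Nadia 1/15; Oleg 1/60; Stanislawa 1/60; Urszula 1/15; Zofia 1/15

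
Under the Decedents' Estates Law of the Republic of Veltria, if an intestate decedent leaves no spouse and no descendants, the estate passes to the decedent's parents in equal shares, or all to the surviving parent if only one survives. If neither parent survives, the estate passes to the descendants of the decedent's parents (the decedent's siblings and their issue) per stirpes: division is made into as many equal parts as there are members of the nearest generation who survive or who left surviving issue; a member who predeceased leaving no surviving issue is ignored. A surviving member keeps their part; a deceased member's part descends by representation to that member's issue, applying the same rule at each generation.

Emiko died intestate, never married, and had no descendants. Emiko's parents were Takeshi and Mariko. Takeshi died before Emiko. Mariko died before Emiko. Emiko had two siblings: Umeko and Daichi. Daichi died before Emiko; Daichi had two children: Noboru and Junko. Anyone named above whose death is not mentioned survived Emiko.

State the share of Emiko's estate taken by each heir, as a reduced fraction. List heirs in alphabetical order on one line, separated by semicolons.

Neither parent survives and there are no descendants, so the estate passes to Emiko's siblings and their issue per stirpes.
The estate is divided into 2 equal shares of 1/2 among Umeko, Daichi.
Umeko is living and takes 1/2.
Daichi predeceased; the 1/2 allotted to Daichi's branch passes to Daichi's issue by representation.
The 1/2 is divided into 2 equal shares of 1/4 among Noboru, Junko.
Noboru is living and takes 1/4.
Junko is living and takes 1/4.

Junko 1/4; Noboru 1/4; Umeko 1/2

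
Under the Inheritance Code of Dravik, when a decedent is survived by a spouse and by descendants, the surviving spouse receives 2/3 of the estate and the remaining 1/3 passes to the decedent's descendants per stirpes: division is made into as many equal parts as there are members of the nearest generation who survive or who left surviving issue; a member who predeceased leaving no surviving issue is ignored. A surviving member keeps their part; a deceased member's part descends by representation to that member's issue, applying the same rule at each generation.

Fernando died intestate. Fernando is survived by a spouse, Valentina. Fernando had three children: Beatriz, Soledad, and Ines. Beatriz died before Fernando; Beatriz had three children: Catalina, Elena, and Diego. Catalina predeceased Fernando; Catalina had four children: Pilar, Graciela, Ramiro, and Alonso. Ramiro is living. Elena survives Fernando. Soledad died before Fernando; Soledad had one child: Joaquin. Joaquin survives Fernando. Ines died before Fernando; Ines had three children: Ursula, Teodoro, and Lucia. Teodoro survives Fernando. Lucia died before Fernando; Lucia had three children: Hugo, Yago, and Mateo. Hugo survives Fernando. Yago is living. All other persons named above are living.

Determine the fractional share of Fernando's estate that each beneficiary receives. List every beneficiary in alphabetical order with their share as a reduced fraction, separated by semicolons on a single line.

Alonso 1/108; Diego 1/27; Elena 1/27; Graciela 1/108; Hugo 1/81; Joaquin 1/9; Mateo 1/81; Pilar 1/108; Ramiro 1/108; Teodoro 1/27; Ursula 1/27; Valentina 2/3; Yago 1/81

Valentina, as surviving spouse, takes 2/3.
The remaining 1/3 passes to Fernando's descendants per stirpes.
The 1/3 is divided into 3 equal shares of 1/9 among Beatriz, Soledad, Ines.
Beatriz predeceased; the 1/9 allotted to Beatriz's branch passes to Beatriz's issue by representation.
The 1/9 is divided into 3 equal shares of 1/27 among Catalina, Elena, Diego.
Catalina predeceased; the 1/27 allotted to Catalina's branch passes to Catalina's issue by representation.
The 1/27 is divided into 4 equal shares of 1/108 among Pilar, Graciela, Ramiro, Alonso.
Pilar is living and takes 1/108.
Graciela is living and takes 1/108.
Ramiro is living and takes 1/108.
Alonso is living and takes 1/108.
Elena is living and takes 1/27.
Diego is living and takes 1/27.
Soledad predeceased; the 1/9 allotted to Soledad's branch passes to Soledad's issue by representation.
Joaquin is the sole taker at this level and receives the full 1/9.
Ines predeceased; the 1/9 allotted to Ines's branch passes to Ines's issue by representation.
The 1/9 is divided into 3 equal shares of 1/27 among Ursula, Teodoro, Lucia.
Ursula is living and takes 1/27.
Teodoro is living and takes 1/27.
Lucia predeceased; the 1/27 allotted to Lucia's branch passes to Lucia's issue by representation.
The 1/27 is divided into 3 equal shares of 1/81 among Hugo, Yago, Mateo.
Hugo is living and takes 1/81.
Yago is living and takes 1/81.
Mateo is living and takes 1/81.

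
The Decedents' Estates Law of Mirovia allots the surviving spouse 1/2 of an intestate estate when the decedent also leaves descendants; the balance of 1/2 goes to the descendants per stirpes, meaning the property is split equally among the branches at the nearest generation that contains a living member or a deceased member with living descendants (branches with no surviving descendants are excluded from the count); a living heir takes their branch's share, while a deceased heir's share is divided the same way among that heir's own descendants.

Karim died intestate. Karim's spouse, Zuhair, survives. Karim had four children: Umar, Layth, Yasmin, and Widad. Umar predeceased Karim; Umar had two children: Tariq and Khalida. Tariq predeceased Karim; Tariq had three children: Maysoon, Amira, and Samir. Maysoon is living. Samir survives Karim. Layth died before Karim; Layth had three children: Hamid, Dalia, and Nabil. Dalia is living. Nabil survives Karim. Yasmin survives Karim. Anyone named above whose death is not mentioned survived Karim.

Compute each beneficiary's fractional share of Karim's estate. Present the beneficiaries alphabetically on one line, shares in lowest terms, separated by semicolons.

Zuhair, as surviving spouse, takes 1/2.
The remaining 1/2 passes to Karim's descendants per stirpes.
The 1/2 is divided into 4 equal shares of 1/8 among Umar, Layth, Yasmin, Widad.
Umar predeceased; the 1/8 allotted to Umar's branch passes to Umar's issue by representation.
The 1/8 is divided into 2 equal shares of 1/16 among Tariq, Khalida.
Tariq predeceased; the 1/16 allotted to Tariq's branch passes to Tariq's issue by representation.
The 1/16 is divided into 3 equal shares of 1/48 among Maysoon, Amira, Samir.
Maysoon is living and takes 1/48.
Amira is living and takes 1/48.
Samir is living and takes 1/48.
Khalida is living and takes 1/16.
Layth predeceased; the 1/8 allotted to Layth's branch passes to Layth's issue by representation.
The 1/8 is divided into 3 equal shares of 1/24 among Hamid, Dalia, Nabil.
Hamid is living and takes 1/24.
Dalia is living and takes 1/24.
Nabil is living and takes 1/24.
Yasmin is living and takes 1/8.
Widad is living and takes 1/8.

Amira 1/48; Dalia 1/24; Hamid 1/24; Khalida 1/16; Maysoon 1/48; Nabil 1/24; Samir 1/48; Widad 1/8; Yasmin 1/8; Zuhair 1/2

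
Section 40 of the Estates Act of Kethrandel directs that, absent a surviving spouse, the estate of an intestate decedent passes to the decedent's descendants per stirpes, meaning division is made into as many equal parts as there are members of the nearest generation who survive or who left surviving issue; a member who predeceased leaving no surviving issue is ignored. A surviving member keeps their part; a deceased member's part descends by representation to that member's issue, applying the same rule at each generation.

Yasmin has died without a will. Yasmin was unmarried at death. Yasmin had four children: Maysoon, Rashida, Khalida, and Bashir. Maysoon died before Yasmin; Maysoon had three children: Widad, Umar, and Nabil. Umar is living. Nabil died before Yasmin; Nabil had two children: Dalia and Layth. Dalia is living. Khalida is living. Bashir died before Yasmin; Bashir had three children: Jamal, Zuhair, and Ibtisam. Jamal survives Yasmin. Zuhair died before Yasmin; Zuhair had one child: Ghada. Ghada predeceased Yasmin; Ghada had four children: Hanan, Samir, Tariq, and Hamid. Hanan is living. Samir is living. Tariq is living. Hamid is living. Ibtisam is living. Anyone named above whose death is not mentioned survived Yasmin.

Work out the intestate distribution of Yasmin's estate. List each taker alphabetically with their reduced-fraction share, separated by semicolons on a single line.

There is no surviving spouse, so the entire estate passes to Yasmin's descendants per stirpes.
The estate is divided into 4 equal shares of 1/4 among Maysoon, Rashida, Khalida, Bashir.
Maysoon predeceased; the 1/4 allotted to Maysoon's branch passes to Maysoon's issue by representation.
The 1/4 is divided into 3 equal shares of 1/12 among Widad, Umar, Nabil.
Widad is living and takes 1/12.
Umar is living and takes 1/12.
Nabil predeceased; the 1/12 allotted to Nabil's branch passes to Nabil's issue by representation.
The 1/12 is divided into 2 equal shares of 1/24 among Dalia, Layth.
Dalia is living and takes 1/24.
Layth is living and takes 1/24.
Rashida is living and takes 1/4.
Khalida is living and takes 1/4.
Bashir predeceased; the 1/4 allotted to Bashir's branch passes to Bashir's issue by representation.
The 1/4 is divided into 3 equal shares of 1/12 among Jamal, Zuhair, Ibtisam.
Jamal is living and takes 1/12.
Zuhair predeceased; the 1/12 allotted to Zuhair's branch passes to Zuhair's issue by representation.
Ghada's line is the sole branch at this level, so the full 1/12 passes to Ghada's issue by representation.
The 1/12 is divided into 4 equal shares of 1/48 among Hanan, Samir, Tariq, Hamid.
Hanan is living and takes 1/48.
Samir is living and takes 1/48.
Tariq is living and takes 1/48.
Hamid is living and takes 1/48.
Ibtisam is living and takes 1/12.

Dalia 1/24; Hamid 1/48; Hanan 1/48; Ibtisam 1/12; Jamal 1/12; Khalida 1/4; Layth 1/24; Rashida 1/4; Samir 1/48; Tariq 1/48; Umar 1/12; Widad 1/12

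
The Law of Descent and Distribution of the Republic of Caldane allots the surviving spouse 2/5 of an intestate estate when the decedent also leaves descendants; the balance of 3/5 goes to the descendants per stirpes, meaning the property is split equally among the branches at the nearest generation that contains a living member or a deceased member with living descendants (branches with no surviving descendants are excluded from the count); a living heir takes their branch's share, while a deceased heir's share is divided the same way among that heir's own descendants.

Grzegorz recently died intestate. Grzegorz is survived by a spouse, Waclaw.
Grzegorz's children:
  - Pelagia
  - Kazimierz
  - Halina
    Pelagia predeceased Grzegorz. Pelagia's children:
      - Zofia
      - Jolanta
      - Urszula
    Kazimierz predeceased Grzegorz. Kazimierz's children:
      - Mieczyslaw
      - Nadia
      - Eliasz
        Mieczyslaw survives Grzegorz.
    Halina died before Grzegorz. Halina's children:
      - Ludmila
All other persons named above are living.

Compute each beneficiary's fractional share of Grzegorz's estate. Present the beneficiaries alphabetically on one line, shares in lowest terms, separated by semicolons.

Waclaw, as surviving spouse, takes 2/5.
The remaining 3/5 passes to Grzegorz's descendants per stirpes.
The 3/5 is divided into 3 equal shares of 1/5 among Pelagia, Kazimierz, Halina.
Pelagia predeceased; the 1/5 allotted to Pelagia's branch passes to Pelagia's issue by representation.
The 1/5 is divided into 3 equal shares of 1/15 among Zofia, Jolanta, Urszula.
Zofia is living and takes 1/15.
Jolanta is living and takes 1/15.
Urszula is living and takes 1/15.
Kazimierz predeceased; the 1/5 allotted to Kazimierz's branch passes to Kazimierz's issue by representation.
The 1/5 is divided into 3 equal shares of 1/15 among Mieczyslaw, Nadia, Eliasz.
Mieczyslaw is living and takes 1/15.
Nadia is living and takes 1/15.
Eliasz is living and takes 1/15.
Halina predeceased; the 1/5 allotted to Halina's branch passes to Halina's issue by representation.
Ludmila is the sole taker at this level and receives the full 1/5.

Eliasz 1/15; Jolanta 1/15; Ludmila 1/5; Mieczyslaw 1/15; Nadia 1/15; Urszula 1/15; Waclaw 2/5; Zofia 1/15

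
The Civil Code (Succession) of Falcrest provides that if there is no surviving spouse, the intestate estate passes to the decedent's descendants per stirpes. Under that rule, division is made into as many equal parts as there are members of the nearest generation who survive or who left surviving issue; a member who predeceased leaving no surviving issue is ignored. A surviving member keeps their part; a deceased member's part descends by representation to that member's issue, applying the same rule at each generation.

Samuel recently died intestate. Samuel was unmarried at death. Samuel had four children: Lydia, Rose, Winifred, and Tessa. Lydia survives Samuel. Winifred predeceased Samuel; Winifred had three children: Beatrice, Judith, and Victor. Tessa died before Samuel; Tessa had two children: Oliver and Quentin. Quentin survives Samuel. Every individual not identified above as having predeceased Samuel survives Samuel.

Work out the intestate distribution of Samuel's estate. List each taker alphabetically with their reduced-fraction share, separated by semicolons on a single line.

Beatrice 1/12; Judith 1/12; Lydia 1/4; Oliver 1/8; Quentin 1/8; Rose 1/4; Victor 1/12

There is no surviving spouse, so the entire estate passes to Samuel's descendants per stirpes.
The estate is divided into 4 equal shares of 1/4 among Lydia, Rose, Winifred, Tessa.
Lydia is living and takes 1/4.
Rose is living and takes 1/4.
Winifred predeceased; the 1/4 allotted to Winifred's branch passes to Winifred's issue by representation.
The 1/4 is divided into 3 equal shares of 1/12 among Beatrice, Judith, Victor.
Beatrice is living and takes 1/12.
Judith is living and takes 1/12.
Victor is living and takes 1/12.
Tessa predeceased; the 1/4 allotted to Tessa's branch passes to Tessa's issue by representation.
The 1/4 is divided into 2 equal shares of 1/8 among Oliver, Quentin.
Oliver is living and takes 1/8.
Quentin is living and takes 1/8.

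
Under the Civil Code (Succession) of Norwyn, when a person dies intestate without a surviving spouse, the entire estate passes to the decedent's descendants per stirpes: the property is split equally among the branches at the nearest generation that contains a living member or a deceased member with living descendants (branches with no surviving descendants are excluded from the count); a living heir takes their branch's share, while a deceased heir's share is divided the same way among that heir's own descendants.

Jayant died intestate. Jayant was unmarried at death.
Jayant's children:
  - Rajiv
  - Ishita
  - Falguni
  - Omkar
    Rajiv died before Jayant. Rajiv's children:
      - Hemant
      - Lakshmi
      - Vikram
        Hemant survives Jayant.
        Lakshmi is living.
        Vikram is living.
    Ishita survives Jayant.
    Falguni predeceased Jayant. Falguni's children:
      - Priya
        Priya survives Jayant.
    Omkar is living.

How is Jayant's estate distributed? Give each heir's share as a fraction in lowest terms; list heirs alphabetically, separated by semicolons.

There is no surviving spouse, so the entire estate passes to Jayant's descendants per stirpes.
The estate is divided into 4 equal shares of 1/4 among Rajiv, Ishita, Falguni, Omkar.
Rajiv predeceased; the 1/4 allotted to Rajiv's branch passes to Rajiv's issue by representation.
The 1/4 is divided into 3 equal shares of 1/12 among Hemant, Lakshmi, Vikram.
Hemant is living and takes 1/12.
Lakshmi is living and takes 1/12.
Vikram is living and takes 1/12.
Ishita is living and takes 1/4.
Falguni predeceased; the 1/4 allotted to Falguni's branch passes to Falguni's issue by representation.
Priya is the sole taker at this level and receives the full 1/4.
Omkar is living and takes 1/4.

Hemant 1/12; Ishita 1/4; Lakshmi 1/12; Omkar 1/4; Priya 1/4; Vikram 1/12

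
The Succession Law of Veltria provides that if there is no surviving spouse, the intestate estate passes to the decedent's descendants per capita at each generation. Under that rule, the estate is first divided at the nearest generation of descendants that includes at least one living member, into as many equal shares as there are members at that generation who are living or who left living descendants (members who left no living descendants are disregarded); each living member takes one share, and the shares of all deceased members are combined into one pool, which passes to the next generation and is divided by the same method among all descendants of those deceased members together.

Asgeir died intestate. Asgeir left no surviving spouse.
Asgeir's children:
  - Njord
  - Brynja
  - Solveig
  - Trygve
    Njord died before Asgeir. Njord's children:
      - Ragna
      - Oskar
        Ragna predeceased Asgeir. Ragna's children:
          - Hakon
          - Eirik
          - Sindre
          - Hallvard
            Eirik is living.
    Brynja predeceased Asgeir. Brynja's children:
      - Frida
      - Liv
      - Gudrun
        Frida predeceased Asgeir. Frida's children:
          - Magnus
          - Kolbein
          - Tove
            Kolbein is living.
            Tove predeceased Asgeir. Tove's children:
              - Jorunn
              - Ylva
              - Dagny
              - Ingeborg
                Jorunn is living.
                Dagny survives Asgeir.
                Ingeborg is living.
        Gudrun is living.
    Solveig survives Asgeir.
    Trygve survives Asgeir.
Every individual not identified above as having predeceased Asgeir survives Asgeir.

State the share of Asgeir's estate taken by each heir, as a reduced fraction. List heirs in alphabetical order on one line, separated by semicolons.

Dagny 1/140; Eirik 1/35; Gudrun 1/10; Hakon 1/35; Hallvard 1/35; Ingeborg 1/140; Jorunn 1/140; Kolbein 1/35; Liv 1/10; Magnus 1/35; Oskar 1/10; Sindre 1/35; Solveig 1/4; Trygve 1/4; Ylva 1/140

There is no surviving spouse, so the entire estate passes to Asgeir's descendants per capita at each generation.
At generation 1 (Njord, Brynja, Solveig, Trygve) there are 4 shares of (1)/4 = 1/4 each.
Living: Solveig and Trygve — each takes 1/4.
Deceased: Njord and Brynja. Their combined 1/2 is pooled and carried to generation 2.
At generation 2 (Ragna, Oskar, Frida, Liv, Gudrun) there are 5 shares of (1/2)/5 = 1/10 each.
Living: Oskar, Liv, and Gudrun — each takes 1/10.
Deceased: Ragna and Frida. Their combined 1/5 is pooled and carried to generation 3.
At generation 3 (Hakon, Eirik, Sindre, Hallvard, Magnus, Kolbein, Tove) there are 7 shares of (1/5)/7 = 1/35 each.
Living: Hakon, Eirik, Sindre, Hallvard, Magnus, and Kolbein — each takes 1/35.
Deceased: Tove. That 1/35 share is carried to generation 4.
At generation 4 (Jorunn, Ylva, Dagny, Ingeborg) there are 4 shares of (1/35)/4 = 1/140 each.
Living: Jorunn, Ylva, Dagny, and Ingeborg — each takes 1/140.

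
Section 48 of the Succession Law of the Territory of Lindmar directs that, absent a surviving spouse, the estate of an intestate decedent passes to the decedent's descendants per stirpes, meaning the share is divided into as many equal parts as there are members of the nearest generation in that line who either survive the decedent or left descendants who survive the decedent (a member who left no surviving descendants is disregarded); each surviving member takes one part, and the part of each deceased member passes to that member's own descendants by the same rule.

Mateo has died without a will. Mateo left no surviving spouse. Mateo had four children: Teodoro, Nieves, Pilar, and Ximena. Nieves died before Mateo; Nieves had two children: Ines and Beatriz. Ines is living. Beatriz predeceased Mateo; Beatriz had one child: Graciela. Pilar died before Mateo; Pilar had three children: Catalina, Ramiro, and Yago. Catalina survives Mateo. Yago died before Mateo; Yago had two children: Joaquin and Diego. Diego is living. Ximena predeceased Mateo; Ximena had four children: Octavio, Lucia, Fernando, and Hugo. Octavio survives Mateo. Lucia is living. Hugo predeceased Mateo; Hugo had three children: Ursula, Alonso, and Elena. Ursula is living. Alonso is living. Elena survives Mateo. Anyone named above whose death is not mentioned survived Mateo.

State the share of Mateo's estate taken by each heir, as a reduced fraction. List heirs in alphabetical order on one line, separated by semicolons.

There is no surviving spouse, so the entire estate passes to Mateo's descendants per stirpes.
The estate is divided into 4 equal shares of 1/4 among Teodoro, Nieves, Pilar, Ximena.
Teodoro is living and takes 1/4.
Nieves predeceased; the 1/4 allotted to Nieves's branch passes to Nieves's issue by representation.
The 1/4 is divided into 2 equal shares of 1/8 among Ines, Beatriz.
Ines is living and takes 1/8.
Beatriz predeceased; the 1/8 allotted to Beatriz's branch passes to Beatriz's issue by representation.
Graciela is the sole taker at this level and receives the full 1/8.
Pilar predeceased; the 1/4 allotted to Pilar's branch passes to Pilar's issue by representation.
The 1/4 is divided into 3 equal shares of 1/12 among Catalina, Ramiro, Yago.
Catalina is living and takes 1/12.
Ramiro is living and takes 1/12.
Yago predeceased; the 1/12 allotted to Yago's branch passes to Yago's issue by representation.
The 1/12 is divided into 2 equal shares of 1/24 among Joaquin, Diego.
Joaquin is living and takes 1/24.
Diego is living and takes 1/24.
Ximena predeceased; the 1/4 allotted to Ximena's branch passes to Ximena's issue by representation.
The 1/4 is divided into 4 equal shares of 1/16 among Octavio, Lucia, Fernando, Hugo.
Octavio is living and takes 1/16.
Lucia is living and takes 1/16.
Fernando is living and takes 1/16.
Hugo predeceased; the 1/16 allotted to Hugo's branch passes to Hugo's issue by representation.
The 1/16 is divided into 3 equal shares of 1/48 among Ursula, Alonso, Elena.
Ursula is living and takes 1/48.
Alonso is living and takes 1/48.
Elena is living and takes 1/48.

Alonso 1/48; Catalina 1/12; Diego 1/24; Elena 1/48; Fernando 1/16; Graciela 1/8; Ines 1/8; Joaquin 1/24; Lucia 1/16; Octavio 1/16; Ramiro 1/12; Teodoro 1/4; Ursula 1/48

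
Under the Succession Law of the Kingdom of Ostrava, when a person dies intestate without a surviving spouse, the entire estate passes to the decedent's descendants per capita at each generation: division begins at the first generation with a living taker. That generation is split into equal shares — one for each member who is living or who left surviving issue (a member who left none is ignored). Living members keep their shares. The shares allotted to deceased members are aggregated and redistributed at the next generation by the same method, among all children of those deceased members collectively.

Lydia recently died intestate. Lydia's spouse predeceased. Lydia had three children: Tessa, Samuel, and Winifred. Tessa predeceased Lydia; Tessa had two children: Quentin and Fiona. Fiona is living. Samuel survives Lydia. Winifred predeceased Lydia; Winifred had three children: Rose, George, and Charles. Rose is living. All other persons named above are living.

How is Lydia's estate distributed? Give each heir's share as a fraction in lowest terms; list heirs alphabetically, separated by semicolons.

There is no surviving spouse, so the entire estate passes to Lydia's descendants per capita at each generation.
At generation 1 (Tessa, Samuel, Winifred) there are 3 shares of (1)/3 = 1/3 each.
Living: Samuel — each takes 1/3.
Deceased: Tessa and Winifred. Their combined 2/3 is pooled and carried to generation 2.
At generation 2 (Quentin, Fiona, Rose, George, Charles) there are 5 shares of (2/3)/5 = 2/15 each.
Living: Quentin, Fiona, Rose, George, and Charles — each takes 2/15.

Charles 2/15; Fiona 2/15; George 2/15; Quentin 2/15; Rose 2/15; Samuel 1/3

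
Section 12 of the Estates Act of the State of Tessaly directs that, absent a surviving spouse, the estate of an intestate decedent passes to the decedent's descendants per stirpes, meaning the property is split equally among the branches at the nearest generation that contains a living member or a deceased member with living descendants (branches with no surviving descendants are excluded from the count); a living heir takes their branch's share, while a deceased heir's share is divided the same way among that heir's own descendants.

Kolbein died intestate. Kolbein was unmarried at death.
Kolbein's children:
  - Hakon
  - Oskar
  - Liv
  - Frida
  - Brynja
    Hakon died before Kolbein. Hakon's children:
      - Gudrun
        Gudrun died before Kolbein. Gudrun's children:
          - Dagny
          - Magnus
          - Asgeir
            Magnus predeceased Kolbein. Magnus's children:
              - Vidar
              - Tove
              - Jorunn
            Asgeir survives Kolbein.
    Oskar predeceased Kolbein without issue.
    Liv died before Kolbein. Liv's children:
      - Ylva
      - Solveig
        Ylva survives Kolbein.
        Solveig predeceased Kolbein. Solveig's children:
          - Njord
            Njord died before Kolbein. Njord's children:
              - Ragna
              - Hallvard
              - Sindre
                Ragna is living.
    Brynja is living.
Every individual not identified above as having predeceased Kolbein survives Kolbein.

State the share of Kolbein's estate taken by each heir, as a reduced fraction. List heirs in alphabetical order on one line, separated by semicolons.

There is no surviving spouse, so the entire estate passes to Kolbein's descendants per stirpes.
Oskar left no surviving issue, so that branch lapses and is disregarded.
The estate is divided into 4 equal shares of 1/4 among Hakon, Liv, Frida, Brynja.
Hakon predeceased; the 1/4 allotted to Hakon's branch passes to Hakon's issue by representation.
Gudrun's line is the sole branch at this level, so the full 1/4 passes to Gudrun's issue by representation.
The 1/4 is divided into 3 equal shares of 1/12 among Dagny, Magnus, Asgeir.
Dagny is living and takes 1/12.
Magnus predeceased; the 1/12 allotted to Magnus's branch passes to Magnus's issue by representation.
The 1/12 is divided into 3 equal shares of 1/36 among Vidar, Tove, Jorunn.
Vidar is living and takes 1/36.
Tove is living and takes 1/36.
Jorunn is living and takes 1/36.
Asgeir is living and takes 1/12.
Liv predeceased; the 1/4 allotted to Liv's branch passes to Liv's issue by representation.
The 1/4 is divided into 2 equal shares of 1/8 among Ylva, Solveig.
Ylva is living and takes 1/8.
Solveig predeceased; the 1/8 allotted to Solveig's branch passes to Solveig's issue by representation.
Njord's line is the sole branch at this level, so the full 1/8 passes to Njord's issue by representation.
The 1/8 is divided into 3 equal shares of 1/24 among Ragna, Hallvard, Sindre.
Ragna is living and takes 1/24.
Hallvard is living and takes 1/24.
Sindre is living and takes 1/24.
Frida is living and takes 1/4.
Brynja is living and takes 1/4.

Asgeir 1/12; Brynja 1/4; Dagny 1/12; Frida 1/4; Hallvard 1/24; Jorunn 1/36; Ragna 1/24; Sindre 1/24; Tove 1/36; Vidar 1/36; Ylva 1/8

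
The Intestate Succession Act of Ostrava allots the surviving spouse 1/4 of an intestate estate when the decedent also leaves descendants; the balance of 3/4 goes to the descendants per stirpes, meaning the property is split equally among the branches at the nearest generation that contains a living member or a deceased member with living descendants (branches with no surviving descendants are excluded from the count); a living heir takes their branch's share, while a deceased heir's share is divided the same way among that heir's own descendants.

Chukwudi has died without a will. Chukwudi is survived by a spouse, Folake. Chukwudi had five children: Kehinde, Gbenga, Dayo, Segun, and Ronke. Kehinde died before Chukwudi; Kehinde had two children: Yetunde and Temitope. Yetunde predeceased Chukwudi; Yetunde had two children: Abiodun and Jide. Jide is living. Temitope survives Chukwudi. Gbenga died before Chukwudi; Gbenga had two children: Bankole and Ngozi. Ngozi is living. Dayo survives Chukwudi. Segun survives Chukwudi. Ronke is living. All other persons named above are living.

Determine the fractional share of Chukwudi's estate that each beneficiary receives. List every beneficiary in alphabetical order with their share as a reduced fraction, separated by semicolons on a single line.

Abiodun 3/80; Bankole 3/40; Dayo 3/20; Folake 1/4; Jide 3/80; Ngozi 3/40; Ronke 3/20; Segun 3/20; Temitope 3/40

Folake, as surviving spouse, takes 1/4.
The remaining 3/4 passes to Chukwudi's descendants per stirpes.
The 3/4 is divided into 5 equal shares of 3/20 among Kehinde, Gbenga, Dayo, Segun, Ronke.
Kehinde predeceased; the 3/20 allotted to Kehinde's branch passes to Kehinde's issue by representation.
The 3/20 is divided into 2 equal shares of 3/40 among Yetunde, Temitope.
Yetunde predeceased; the 3/40 allotted to Yetunde's branch passes to Yetunde's issue by representation.
The 3/40 is divided into 2 equal shares of 3/80 among Abiodun, Jide.
Abiodun is living and takes 3/80.
Jide is living and takes 3/80.
Temitope is living and takes 3/40.
Gbenga predeceased; the 3/20 allotted to Gbenga's branch passes to Gbenga's issue by representation.
The 3/20 is divided into 2 equal shares of 3/40 among Bankole, Ngozi.
Bankole is living and takes 3/40.
Ngozi is living and takes 3/40.
Dayo is living and takes 3/20.
Segun is living and takes 3/20.
Ronke is living and takes 3/20.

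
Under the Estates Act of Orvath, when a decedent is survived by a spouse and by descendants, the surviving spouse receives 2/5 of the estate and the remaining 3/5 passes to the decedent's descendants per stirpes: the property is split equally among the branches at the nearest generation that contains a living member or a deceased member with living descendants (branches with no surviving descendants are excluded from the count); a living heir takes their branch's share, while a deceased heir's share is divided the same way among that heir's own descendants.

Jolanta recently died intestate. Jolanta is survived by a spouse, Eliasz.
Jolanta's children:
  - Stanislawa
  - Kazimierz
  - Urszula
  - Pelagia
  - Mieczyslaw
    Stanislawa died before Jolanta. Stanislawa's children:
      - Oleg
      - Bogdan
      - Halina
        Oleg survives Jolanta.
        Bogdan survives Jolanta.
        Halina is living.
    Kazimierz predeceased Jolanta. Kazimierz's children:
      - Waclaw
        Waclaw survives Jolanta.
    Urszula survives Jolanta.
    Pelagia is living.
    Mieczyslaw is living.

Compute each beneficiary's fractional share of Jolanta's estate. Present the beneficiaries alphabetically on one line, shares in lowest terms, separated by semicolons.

Bogdan 1/25; Eliasz 2/5; Halina 1/25; Mieczyslaw 3/25; Oleg 1/25; Pelagia 3/25; Urszula 3/25; Waclaw 3/25

Eliasz, as surviving spouse, takes 2/5.
The remaining 3/5 passes to Jolanta's descendants per stirpes.
The 3/5 is divided into 5 equal shares of 3/25 among Stanislawa, Kazimierz, Urszula, Pelagia, Mieczyslaw.
Stanislawa predeceased; the 3/25 allotted to Stanislawa's branch passes to Stanislawa's issue by representation.
The 3/25 is divided into 3 equal shares of 1/25 among Oleg, Bogdan, Halina.
Oleg is living and takes 1/25.
Bogdan is living and takes 1/25.
Halina is living and takes 1/25.
Kazimierz predeceased; the 3/25 allotted to Kazimierz's branch passes to Kazimierz's issue by representation.
Waclaw is the sole taker at this level and receives the full 3/25.
Urszula is living and takes 3/25.
Pelagia is living and takes 3/25.
Mieczyslaw is living and takes 3/25.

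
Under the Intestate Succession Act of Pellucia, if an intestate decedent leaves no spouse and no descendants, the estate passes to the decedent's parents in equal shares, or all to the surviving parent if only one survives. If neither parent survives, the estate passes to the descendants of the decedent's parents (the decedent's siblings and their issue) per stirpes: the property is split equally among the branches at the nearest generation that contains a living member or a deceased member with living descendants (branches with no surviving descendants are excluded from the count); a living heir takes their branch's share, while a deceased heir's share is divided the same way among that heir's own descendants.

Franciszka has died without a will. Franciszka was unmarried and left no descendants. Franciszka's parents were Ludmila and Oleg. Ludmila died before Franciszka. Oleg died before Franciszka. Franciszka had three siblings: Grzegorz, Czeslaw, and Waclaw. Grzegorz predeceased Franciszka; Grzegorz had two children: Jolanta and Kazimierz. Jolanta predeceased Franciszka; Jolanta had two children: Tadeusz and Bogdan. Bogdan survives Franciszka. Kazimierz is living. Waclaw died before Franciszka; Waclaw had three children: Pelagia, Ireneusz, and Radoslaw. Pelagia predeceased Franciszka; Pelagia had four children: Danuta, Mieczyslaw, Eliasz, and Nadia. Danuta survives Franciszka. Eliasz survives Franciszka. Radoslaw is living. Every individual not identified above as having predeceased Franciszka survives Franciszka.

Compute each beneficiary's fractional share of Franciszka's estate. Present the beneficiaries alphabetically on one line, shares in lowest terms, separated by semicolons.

Neither parent survives and there are no descendants, so the estate passes to Franciszka's siblings and their issue per stirpes.
The estate is divided into 3 equal shares of 1/3 among Grzegorz, Czeslaw, Waclaw.
Grzegorz predeceased; the 1/3 allotted to Grzegorz's branch passes to Grzegorz's issue by representation.
The 1/3 is divided into 2 equal shares of 1/6 among Jolanta, Kazimierz.
Jolanta predeceased; the 1/6 allotted to Jolanta's branch passes to Jolanta's issue by representation.
The 1/6 is divided into 2 equal shares of 1/12 among Tadeusz, Bogdan.
Tadeusz is living and takes 1/12.
Bogdan is living and takes 1/12.
Kazimierz is living and takes 1/6.
Czeslaw is living and takes 1/3.
Waclaw predeceased; the 1/3 allotted to Waclaw's branch passes to Waclaw's issue by representation.
The 1/3 is divided into 3 equal shares of 1/9 among Pelagia, Ireneusz, Radoslaw.
Pelagia predeceased; the 1/9 allotted to Pelagia's branch passes to Pelagia's issue by representation.
The 1/9 is divided into 4 equal shares of 1/36 among Danuta, Mieczyslaw, Eliasz, Nadia.
Danuta is living and takes 1/36.
Mieczyslaw is living and takes 1/36.
Eliasz is living and takes 1/36.
Nadia is living and takes 1/36.
Ireneusz is living and takes 1/9.
Radoslaw is living and takes 1/9.

Bogdan 1/12; Czeslaw 1/3; Danuta 1/36; Eliasz 1/36; Ireneusz 1/9; Kazimierz 1/6; Mieczyslaw 1/36; Nadia 1/36; Radoslaw 1/9; Tadeusz 1/12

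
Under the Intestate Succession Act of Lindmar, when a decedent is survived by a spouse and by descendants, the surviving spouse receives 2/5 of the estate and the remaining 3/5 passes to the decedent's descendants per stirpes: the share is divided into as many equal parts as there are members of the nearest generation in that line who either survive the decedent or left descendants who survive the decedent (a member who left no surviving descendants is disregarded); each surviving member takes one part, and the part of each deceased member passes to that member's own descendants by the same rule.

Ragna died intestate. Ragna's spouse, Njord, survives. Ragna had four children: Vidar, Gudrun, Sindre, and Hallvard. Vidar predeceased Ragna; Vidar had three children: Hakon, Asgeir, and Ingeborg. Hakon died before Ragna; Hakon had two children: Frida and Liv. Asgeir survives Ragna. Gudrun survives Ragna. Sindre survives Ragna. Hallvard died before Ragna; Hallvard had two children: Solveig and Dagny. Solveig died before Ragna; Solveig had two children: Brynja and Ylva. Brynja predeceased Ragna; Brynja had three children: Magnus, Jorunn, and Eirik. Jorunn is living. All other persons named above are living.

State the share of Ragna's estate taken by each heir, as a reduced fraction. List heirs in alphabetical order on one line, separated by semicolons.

Asgeir 1/20; Dagny 3/40; Eirik 1/80; Frida 1/40; Gudrun 3/20; Ingeborg 1/20; Jorunn 1/80; Liv 1/40; Magnus 1/80; Njord 2/5; Sindre 3/20; Ylva 3/80

Njord, as surviving spouse, takes 2/5.
The remaining 3/5 passes to Ragna's descendants per stirpes.
The 3/5 is divided into 4 equal shares of 3/20 among Vidar, Gudrun, Sindre, Hallvard.
Vidar predeceased; the 3/20 allotted to Vidar's branch passes to Vidar's issue by representation.
The 3/20 is divided into 3 equal shares of 1/20 among Hakon, Asgeir, Ingeborg.
Hakon predeceased; the 1/20 allotted to Hakon's branch passes to Hakon's issue by representation.
The 1/20 is divided into 2 equal shares of 1/40 among Frida, Liv.
Frida is living and takes 1/40.
Liv is living and takes 1/40.
Asgeir is living and takes 1/20.
Ingeborg is living and takes 1/20.
Gudrun is living and takes 3/20.
Sindre is living and takes 3/20.
Hallvard predeceased; the 3/20 allotted to Hallvard's branch passes to Hallvard's issue by representation.
The 3/20 is divided into 2 equal shares of 3/40 among Solveig, Dagny.
Solveig predeceased; the 3/40 allotted to Solveig's branch passes to Solveig's issue by representation.
The 3/40 is divided into 2 equal shares of 3/80 among Brynja, Ylva.
Brynja predeceased; the 3/80 allotted to Brynja's branch passes to Brynja's issue by representation.
The 3/80 is divided into 3 equal shares of 1/80 among Magnus, Jorunn, Eirik.
Magnus is living and takes 1/80.
Jorunn is living and takes 1/80.
Eirik is living and takes 1/80.
Ylva is living and takes 3/80.
Dagny is living and takes 3/40.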